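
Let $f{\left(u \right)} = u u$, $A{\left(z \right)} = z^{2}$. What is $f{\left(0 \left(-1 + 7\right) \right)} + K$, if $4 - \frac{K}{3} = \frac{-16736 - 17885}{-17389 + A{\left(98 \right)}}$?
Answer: $- \frac{3481}{2595} \approx -1.3414$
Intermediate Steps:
$f{\left(u \right)} = u^{2}$
$K = - \frac{3481}{2595}$ ($K = 12 - 3 \frac{-16736 - 17885}{-17389 + 98^{2}} = 12 - 3 \left(- \frac{34621}{-17389 + 9604}\right) = 12 - 3 \left(- \frac{34621}{-7785}\right) = 12 - 3 \left(\left(-34621\right) \left(- \frac{1}{7785}\right)\right) = 12 - \frac{34621}{2595} = - \frac{3481}{2595} \approx -1.3414$)
$f{\left(0 \left(-1 + 7\right) \right)} + K = \left(0 \left(-1 + 7\right)\right)^{2} - \frac{3481}{2595} = \left(0 \cdot 6\right)^{2} - \frac{3481}{2595} = 0^{2} - \frac{3481}{2595} = 0 - \frac{3481}{2595} = - \frac{3481}{2595}$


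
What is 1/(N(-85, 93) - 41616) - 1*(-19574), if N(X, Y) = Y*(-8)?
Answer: 829154639/42360 ≈ 19574.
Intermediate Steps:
N(X, Y) = -8*Y
1/(N(-85, 93) - 41616) - 1*(-19574) = 1/(-8*93 - 41616) - 1*(-19574) = 1/(-744 - 41616) + 19574 = 1/(-42360) + 19574 = -1/42360 + 19574 = 829154639/42360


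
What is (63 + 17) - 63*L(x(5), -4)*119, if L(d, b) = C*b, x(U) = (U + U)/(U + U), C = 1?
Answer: 30068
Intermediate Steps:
x(U) = 1 (x(U) = (2*U)/((2*U)) = (2*U)*(1/(2*U)) = 1)
L(d, b) = b (L(d, b) = 1*b = b)
(63 + 17) - 63*L(x(5), -4)*119 = (63 + 17) - 63*(-4)*119 = 80 + 252*119 = 80 + 29988 = 30068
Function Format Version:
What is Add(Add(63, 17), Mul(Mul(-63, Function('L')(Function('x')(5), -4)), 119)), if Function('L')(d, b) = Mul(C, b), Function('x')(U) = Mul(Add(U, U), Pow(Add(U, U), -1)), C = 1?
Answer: 30068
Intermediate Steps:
Function('x')(U) = 1 (Function('x')(U) = Mul(Mul(2, U), Pow(Mul(2, U), -1)) = Mul(Mul(2, U), Mul(Rational(1, 2), Pow(U, -1))) = 1)
Function('L')(d, b) = b (Function('L')(d, b) = Mul(1, b) = b)
Add(Add(63, 17), Mul(Mul(-63, Function('L')(Function('x')(5), -4)), 119)) = Add(Add(63, 17), Mul(Mul(-63, -4), 119)) = Add(80, Mul(252, 119)) = Add(80, 29988) = 30068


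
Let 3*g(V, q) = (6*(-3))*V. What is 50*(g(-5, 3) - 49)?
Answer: -950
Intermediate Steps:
g(V, q) = -6*V (g(V, q) = ((6*(-3))*V)/3 = (-18*V)/3 = -6*V)
50*(g(-5, 3) - 49) = 50*(-6*(-5) - 49) = 50*(30 - 49) = 50*(-19) = -950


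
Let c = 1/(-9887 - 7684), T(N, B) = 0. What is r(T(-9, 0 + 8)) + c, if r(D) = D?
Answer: -1/17571 ≈ -5.6912e-5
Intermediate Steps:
c = -1/17571 (c = 1/(-17571) = -1/17571 ≈ -5.6912e-5)
r(T(-9, 0 + 8)) + c = 0 - 1/17571 = -1/17571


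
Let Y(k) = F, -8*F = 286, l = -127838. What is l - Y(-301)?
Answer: -511209/4 ≈ -1.2780e+5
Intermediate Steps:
F = -143/4 (F = -⅛*286 = -143/4 ≈ -35.750)
Y(k) = -143/4
l - Y(-301) = -127838 - 1*(-143/4) = -127838 + 143/4 = -511209/4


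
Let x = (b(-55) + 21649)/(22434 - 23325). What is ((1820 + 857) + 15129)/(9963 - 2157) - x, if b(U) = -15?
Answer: 30790025/1159191 ≈ 26.562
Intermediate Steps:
x = -21634/891 (x = (-15 + 21649)/(22434 - 23325) = 21634/(-891) = 21634*(-1/891) = -21634/891 ≈ -24.281)
((1820 + 857) + 15129)/(9963 - 2157) - x = ((1820 + 857) + 15129)/(9963 - 2157) - 1*(-21634/891) = (2677 + 15129)/7806 + 21634/891 = 17806*(1/7806) + 21634/891 = 8903/3903 + 21634/891 = 30790025/1159191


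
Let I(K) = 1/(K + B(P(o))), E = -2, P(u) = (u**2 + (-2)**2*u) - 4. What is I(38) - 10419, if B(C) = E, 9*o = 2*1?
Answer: -375083/36 ≈ -10419.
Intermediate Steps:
o = 2/9 (o = (2*1)/9 = (1/9)*2 = 2/9 ≈ 0.22222)
P(u) = -4 + u**2 + 4*u (P(u) = (u**2 + 4*u) - 4 = -4 + u**2 + 4*u)
B(C) = -2
I(K) = 1/(-2 + K) (I(K) = 1/(K - 2) = 1/(-2 + K))
I(38) - 10419 = 1/(-2 + 38) - 10419 = 1/36 - 10419 = -375083/36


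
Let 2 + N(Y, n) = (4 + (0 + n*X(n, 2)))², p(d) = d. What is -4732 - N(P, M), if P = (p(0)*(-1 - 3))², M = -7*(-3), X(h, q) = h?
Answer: -202755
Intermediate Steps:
M = 21
P = 0 (P = (0*(-1 - 3))² = (0*(-4))² = 0² = 0)
N(Y, n) = -2 + (4 + n²)² (N(Y, n) = -2 + (4 + (0 + n*n))² = -2 + (4 + (0 + n²))² = -2 + (4 + n²)²)
-4732 - N(P, M) = -4732 - (-2 + (4 + 21²)²) = -4732 - (-2 + (4 + 441)²) = -4732 - (-2 + 445²) = -4732 - (-2 + 198025) = -4732 - 1*198023 = -4732 - 198023 = -202755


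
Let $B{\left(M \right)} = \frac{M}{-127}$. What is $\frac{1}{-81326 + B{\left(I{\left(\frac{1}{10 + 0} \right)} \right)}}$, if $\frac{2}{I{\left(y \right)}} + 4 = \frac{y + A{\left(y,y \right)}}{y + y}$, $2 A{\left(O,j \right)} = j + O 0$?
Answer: $- \frac{1651}{134269218} \approx -1.2296 \cdot 10^{-5}$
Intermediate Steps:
$A{\left(O,j \right)} = \frac{j}{2}$ ($A{\left(O,j \right)} = \frac{j + O 0}{2} = \frac{j + 0}{2} = \frac{j}{2}$)
$I{\left(y \right)} = - \frac{8}{13}$ ($I{\left(y \right)} = \frac{2}{-4 + \frac{y + \frac{y}{2}}{y + y}} = \frac{2}{-4 + \frac{\frac{3}{2} y}{2 y}} = \frac{2}{-4 + \frac{3 y}{2} \frac{1}{2 y}} = \frac{2}{-4 + \frac{3}{4}} = \frac{2}{- \frac{13}{4}} = 2 \left(- \frac{4}{13}\right) = - \frac{8}{13}$)
$B{\left(M \right)} = - \frac{M}{127}$ ($B{\left(M \right)} = M \left(- \frac{1}{127}\right) = - \frac{M}{127}$)
$\frac{1}{-81326 + B{\left(I{\left(\frac{1}{10 + 0} \right)} \right)}} = \frac{1}{-81326 - - \frac{8}{1651}} = \frac{1}{-81326 + \frac{8}{1651}} = \frac{1}{- \frac{134269218}{1651}} = - \frac{1651}{134269218}$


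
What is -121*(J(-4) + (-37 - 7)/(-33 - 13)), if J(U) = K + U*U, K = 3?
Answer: -55539/23 ≈ -2414.7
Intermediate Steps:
J(U) = 3 + U² (J(U) = 3 + U*U = 3 + U²)
-121*(J(-4) + (-37 - 7)/(-33 - 13)) = -121*((3 + (-4)²) + (-37 - 7)/(-33 - 13)) = -121*((3 + 16) - 44/(-46)) = -121*(19 - 44*(-1/46)) = -121*(19 + 22/23) = -121*459/23 = -55539/23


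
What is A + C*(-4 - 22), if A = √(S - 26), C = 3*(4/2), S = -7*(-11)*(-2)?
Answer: -156 + 6*I*√5 ≈ -156.0 + 13.416*I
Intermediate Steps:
S = -154 (S = 77*(-2) = -154)
C = 6 (C = 3*(4*(½)) = 3*2 = 6)
A = 6*I*√5 (A = √(-154 - 26) = √(-180) = 6*I*√5 ≈ 13.416*I)
A + C*(-4 - 22) = 6*I*√5 + 6*(-4 - 22) = 6*I*√5 + 6*(-26) = 6*I*√5 - 156 = -156 + 6*I*√5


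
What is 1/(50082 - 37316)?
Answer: 1/12766 ≈ 7.8333e-5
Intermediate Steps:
1/(50082 - 37316) = 1/12766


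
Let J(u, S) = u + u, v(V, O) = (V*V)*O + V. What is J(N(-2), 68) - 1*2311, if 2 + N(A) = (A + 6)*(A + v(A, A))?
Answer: -2411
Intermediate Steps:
v(V, O) = V + O*V**2 (v(V, O) = V**2*O + V = O*V**2 + V = V + O*V**2)
N(A) = -2 + (6 + A)*(A + A*(1 + A**2)) (N(A) = -2 + (A + 6)*(A + A*(1 + A*A)) = -2 + (6 + A)*(A + A*(1 + A**2)))
J(u, S) = 2*u
J(N(-2), 68) - 1*2311 = 2*(-2 + (-2)**4 + 2*(-2)**2 + 6*(-2)**3 + 12*(-2)) - 1*2311 = 2*(-2 + 16 + 2*4 + 6*(-8) - 24) - 2311 = 2*(-2 + 16 + 8 - 48 - 24) - 2311 = 2*(-50) - 2311 = -100 - 2311 = -2411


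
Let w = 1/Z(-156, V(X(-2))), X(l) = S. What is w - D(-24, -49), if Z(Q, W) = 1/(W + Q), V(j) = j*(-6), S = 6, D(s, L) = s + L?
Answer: -119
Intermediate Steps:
D(s, L) = L + s
X(l) = 6
V(j) = -6*j
Z(Q, W) = 1/(Q + W)
w = -192 (w = 1/(1/(-156 - 6*6)) = 1/(1/(-156 - 36)) = 1/(1/(-192)) = 1/(-1/192) = -192)
w - D(-24, -49) = -192 - (-49 - 24) = -192 - 1*(-73) = -192 + 73 = -119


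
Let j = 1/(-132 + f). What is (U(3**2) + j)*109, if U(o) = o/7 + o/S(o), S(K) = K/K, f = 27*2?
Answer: 611381/546 ≈ 1119.7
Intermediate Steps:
f = 54
j = -1/78 (j = 1/(-132 + 54) = 1/(-78) = -1/78 ≈ -0.012821)
S(K) = 1
U(o) = 8*o/7 (U(o) = o/7 + o/1 = o*(1/7) + o*1 = o/7 + o = 8*o/7)
(U(3**2) + j)*109 = ((8/7)*3**2 - 1/78)*109 = ((8/7)*9 - 1/78)*109 = (72/7 - 1/78)*109 = (5609/546)*109 = 611381/546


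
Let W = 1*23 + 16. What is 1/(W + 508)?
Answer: 1/547 ≈ 0.0018282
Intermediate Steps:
W = 39 (W = 23 + 16 = 39)
1/(W + 508) = 1/(39 + 508) = 1/547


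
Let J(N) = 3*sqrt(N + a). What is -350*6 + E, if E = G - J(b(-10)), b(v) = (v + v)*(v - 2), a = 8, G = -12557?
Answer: -14657 - 6*sqrt(62) ≈ -14704.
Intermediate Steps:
b(v) = 2*v*(-2 + v) (b(v) = (2*v)*(-2 + v) = 2*v*(-2 + v))
J(N) = 3*sqrt(8 + N) (J(N) = 3*sqrt(N + 8) = 3*sqrt(8 + N))
E = -12557 - 6*sqrt(62) (E = -12557 - 3*sqrt(8 + 2*(-10)*(-2 - 10)) = -12557 - 3*sqrt(8 + 2*(-10)*(-12)) = -12557 - 3*sqrt(8 + 240) = -12557 - 3*sqrt(248) = -12557 - 3*2*sqrt(62) = -12557 - 6*sqrt(62) ≈ -12604.)
-350*6 + E = -350*6 + (-12557 - 6*sqrt(62)) = -2100 + (-12557 - 6*sqrt(62)) = -14657 - 6*sqrt(62)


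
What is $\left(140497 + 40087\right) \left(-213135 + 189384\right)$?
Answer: $-4289050584$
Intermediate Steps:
$\left(140497 + 40087\right) \left(-213135 + 189384\right) = 180584 \left(-23751\right) = -4289050584$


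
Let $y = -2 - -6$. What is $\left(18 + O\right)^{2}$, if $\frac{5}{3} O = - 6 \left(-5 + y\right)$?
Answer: $\frac{11664}{25} \approx 466.56$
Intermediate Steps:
$y = 4$ ($y = -2 + 6 = 4$)
$O = \frac{18}{5}$ ($O = \frac{3 \left(- 6 \left(-5 + 4\right)\right)}{5} = \frac{3 \left(\left(-6\right) \left(-1\right)\right)}{5} = \frac{3}{5} \cdot 6 = \frac{18}{5} \approx 3.6$)
$\left(18 + O\right)^{2} = \left(18 + \frac{18}{5}\right)^{2} = \left(\frac{108}{5}\right)^{2} = \frac{11664}{25}$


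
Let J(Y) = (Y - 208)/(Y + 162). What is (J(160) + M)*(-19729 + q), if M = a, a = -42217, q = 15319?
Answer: 4282085430/23 ≈ 1.8618e+8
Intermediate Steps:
J(Y) = (-208 + Y)/(162 + Y)
M = -42217
(J(160) + M)*(-19729 + q) = ((-208 + 160)/(162 + 160) - 42217)*(-19729 + 15319) = (-48/322 - 42217)*(-4410) = ((1/322)*(-48) - 42217)*(-4410) = (-24/161 - 42217)*(-4410) = -6796961/161*(-4410) = 4282085430/23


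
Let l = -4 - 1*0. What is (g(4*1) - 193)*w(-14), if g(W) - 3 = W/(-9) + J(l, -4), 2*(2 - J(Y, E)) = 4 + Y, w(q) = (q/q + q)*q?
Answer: -308672/9 ≈ -34297.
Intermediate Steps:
w(q) = q*(1 + q) (w(q) = (1 + q)*q = q*(1 + q))
l = -4 (l = -4 + 0 = -4)
J(Y, E) = -Y/2 (J(Y, E) = 2 - (4 + Y)/2 = 2 + (-2 - Y/2) = -Y/2)
g(W) = 5 - W/9 (g(W) = 3 + (W/(-9) - ½*(-4)) = 3 + (W*(-⅑) + 2) = 3 + (-W/9 + 2) = 3 + (2 - W/9) = 5 - W/9)
(g(4*1) - 193)*w(-14) = ((5 - 4/9) - 193)*(-14*(1 - 14)) = ((5 - ⅑*4) - 193)*(-14*(-13)) = ((5 - 4/9) - 193)*182 = (41/9 - 193)*182 = -1696/9*182 = -308672/9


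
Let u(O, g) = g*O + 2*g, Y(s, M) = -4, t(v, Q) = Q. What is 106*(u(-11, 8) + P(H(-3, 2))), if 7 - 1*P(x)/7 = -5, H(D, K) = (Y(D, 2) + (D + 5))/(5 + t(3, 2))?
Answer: 1272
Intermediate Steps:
H(D, K) = 1/7 + D/7 (H(D, K) = (-4 + (D + 5))/(5 + 2) = (-4 + (5 + D))/7 = (1 + D)*(1/7) = 1/7 + D/7)
P(x) = 84 (P(x) = 49 - 7*(-5) = 49 + 35 = 84)
u(O, g) = 2*g + O*g (u(O, g) = O*g + 2*g = 2*g + O*g)
106*(u(-11, 8) + P(H(-3, 2))) = 106*(8*(2 - 11) + 84) = 106*(8*(-9) + 84) = 106*(-72 + 84) = 106*12 = 1272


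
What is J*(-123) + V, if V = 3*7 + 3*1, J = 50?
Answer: -6126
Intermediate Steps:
V = 24 (V = 21 + 3 = 24)
J*(-123) + V = 50*(-123) + 24 = -6150 + 24 = -6126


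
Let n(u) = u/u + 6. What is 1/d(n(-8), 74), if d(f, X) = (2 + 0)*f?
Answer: 1/14 ≈ 0.071429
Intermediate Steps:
n(u) = 7 (n(u) = 1 + 6 = 7)
d(f, X) = 2*f
1/d(n(-8), 74) = 1/(2*7) = 1/14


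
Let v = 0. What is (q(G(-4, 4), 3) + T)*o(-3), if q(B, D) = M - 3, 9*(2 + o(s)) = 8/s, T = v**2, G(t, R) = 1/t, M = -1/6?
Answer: 589/81 ≈ 7.2716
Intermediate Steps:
M = -1/6 (M = -1*1/6 = -1/6 ≈ -0.16667)
G(t, R) = 1/t
T = 0 (T = 0**2 = 0)
o(s) = -2 + 8/(9*s) (o(s) = -2 + (8/s)/9 = -2 + 8/(9*s))
q(B, D) = -19/6 (q(B, D) = -1/6 - 3 = -19/6)
(q(G(-4, 4), 3) + T)*o(-3) = (-19/6 + 0)*(-2 + (8/9)/(-3)) = -19*(-2 + (8/9)*(-1/3))/6 = -19*(-2 - 8/27)/6 = -19/6*(-62/27) = 589/81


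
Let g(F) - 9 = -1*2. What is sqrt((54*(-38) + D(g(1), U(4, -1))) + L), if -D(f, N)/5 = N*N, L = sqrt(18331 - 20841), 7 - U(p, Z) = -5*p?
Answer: sqrt(-5697 + I*sqrt(2510)) ≈ 0.3319 + 75.479*I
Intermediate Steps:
U(p, Z) = 7 + 5*p (U(p, Z) = 7 - (-5)*p = 7 + 5*p)
g(F) = 7 (g(F) = 9 - 1*2 = 9 - 2 = 7)
L = I*sqrt(2510) (L = sqrt(-2510) = I*sqrt(2510) ≈ 50.1*I)
D(f, N) = -5*N**2 (D(f, N) = -5*N*N = -5*N**2)
sqrt((54*(-38) + D(g(1), U(4, -1))) + L) = sqrt((54*(-38) - 5*(7 + 5*4)**2) + I*sqrt(2510)) = sqrt((-2052 - 5*(7 + 20)**2) + I*sqrt(2510)) = sqrt((-2052 - 5*27**2) + I*sqrt(2510)) = sqrt((-2052 - 5*729) + I*sqrt(2510)) = sqrt((-2052 - 3645) + I*sqrt(2510)) = sqrt(-5697 + I*sqrt(2510))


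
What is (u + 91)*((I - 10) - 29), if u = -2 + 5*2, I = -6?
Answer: -4455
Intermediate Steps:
u = 8 (u = -2 + 10 = 8)
(u + 91)*((I - 10) - 29) = (8 + 91)*((-6 - 10) - 29) = 99*(-16 - 29) = 99*(-45) = -4455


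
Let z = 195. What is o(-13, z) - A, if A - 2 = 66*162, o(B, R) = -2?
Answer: -10696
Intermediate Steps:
A = 10694 (A = 2 + 66*162 = 2 + 10692 = 10694)
o(-13, z) - A = -2 - 1*10694 = -2 - 10694 = -10696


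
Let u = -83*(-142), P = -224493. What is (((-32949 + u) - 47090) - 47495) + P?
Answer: -340241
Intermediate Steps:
u = 11786
(((-32949 + u) - 47090) - 47495) + P = (((-32949 + 11786) - 47090) - 47495) - 224493 = ((-21163 - 47090) - 47495) - 224493 = (-68253 - 47495) - 224493 = -115748 - 224493 = -340241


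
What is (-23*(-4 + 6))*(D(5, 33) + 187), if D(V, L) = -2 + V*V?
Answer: -9660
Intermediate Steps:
D(V, L) = -2 + V²
(-23*(-4 + 6))*(D(5, 33) + 187) = (-23*(-4 + 6))*((-2 + 5²) + 187) = (-23*2)*((-2 + 25) + 187) = -46*(23 + 187) = -46*210 = -9660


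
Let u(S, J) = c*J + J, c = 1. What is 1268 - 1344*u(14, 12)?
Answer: -30988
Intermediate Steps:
u(S, J) = 2*J (u(S, J) = 1*J + J = J + J = 2*J)
1268 - 1344*u(14, 12) = 1268 - 2688*12 = 1268 - 1344*24 = 1268 - 32256 = -30988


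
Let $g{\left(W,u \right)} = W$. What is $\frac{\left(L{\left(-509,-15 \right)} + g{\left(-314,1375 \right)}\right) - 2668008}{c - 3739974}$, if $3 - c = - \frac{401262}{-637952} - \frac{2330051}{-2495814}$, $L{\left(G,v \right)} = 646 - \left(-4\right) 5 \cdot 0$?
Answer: $\frac{1061874789490808832}{1488704991752569477} \approx 0.71329$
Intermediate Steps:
$L{\left(G,v \right)} = 646$ ($L{\left(G,v \right)} = 646 - \left(-20\right) 0 = 646 - 0 = 646 + 0 = 646$)
$c = \frac{572173146491}{398052383232}$ ($c = 3 - \left(- \frac{401262}{-637952} - \frac{2330051}{-2495814}\right) = 3 - \left(\left(-401262\right) \left(- \frac{1}{637952}\right) - - \frac{2330051}{2495814}\right) = 3 - \left(\frac{200631}{318976} + \frac{2330051}{2495814}\right) = 3 - \frac{621984003205}{398052383232} = \frac{572173146491}{398052383232} \approx 1.4374$)
$\frac{\left(L{\left(-509,-15 \right)} + g{\left(-314,1375 \right)}\right) - 2668008}{c - 3739974} = \frac{\left(646 - 314\right) - 2668008}{\frac{572173146491}{398052383232} - 3739974} = \frac{332 - 2668008}{- \frac{1488704991752569477}{398052383232}} = \left(-2667676\right) \left(- \frac{398052383232}{1488704991752569477}\right) = \frac{1061874789490808832}{1488704991752569477}$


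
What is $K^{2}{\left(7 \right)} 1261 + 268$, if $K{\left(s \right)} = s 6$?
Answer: $2224672$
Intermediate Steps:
$K{\left(s \right)} = 6 s$
$K^{2}{\left(7 \right)} 1261 + 268 = \left(6 \cdot 7\right)^{2} \cdot 1261 + 268 = 42^{2} \cdot 1261 + 268 = 1764 \cdot 1261 + 268 = 2224404 + 268 = 2224672$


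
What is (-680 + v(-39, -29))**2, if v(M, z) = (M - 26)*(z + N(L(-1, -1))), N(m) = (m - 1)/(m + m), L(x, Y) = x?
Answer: 1299600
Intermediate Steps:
N(m) = (-1 + m)/(2*m) (N(m) = (-1 + m)/((2*m)) = (-1 + m)*(1/(2*m)) = (-1 + m)/(2*m))
v(M, z) = (1 + z)*(-26 + M) (v(M, z) = (M - 26)*(z + (1/2)*(-1 - 1)/(-1)) = (-26 + M)*(z + (1/2)*(-1)*(-2)) = (-26 + M)*(z + 1) = (-26 + M)*(1 + z) = (1 + z)*(-26 + M))
(-680 + v(-39, -29))**2 = (-680 + (-26 - 39 - 26*(-29) - 39*(-29)))**2 = (-680 + (-26 - 39 + 754 + 1131))**2 = (-680 + 1820)**2 = 1140**2 = 1299600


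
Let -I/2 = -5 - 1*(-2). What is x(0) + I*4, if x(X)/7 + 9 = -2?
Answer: -53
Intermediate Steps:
x(X) = -77 (x(X) = -63 + 7*(-2) = -63 - 14 = -77)
I = 6 (I = -2*(-5 - 1*(-2)) = -2*(-5 + 2) = -2*(-3) = 6)
x(0) + I*4 = -77 + 6*4 = -77 + 24 = -53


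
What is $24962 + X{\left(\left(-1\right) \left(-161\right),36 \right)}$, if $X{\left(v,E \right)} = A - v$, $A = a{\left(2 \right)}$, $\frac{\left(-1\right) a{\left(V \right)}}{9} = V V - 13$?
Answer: $24882$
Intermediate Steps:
$a{\left(V \right)} = 117 - 9 V^{2}$ ($a{\left(V \right)} = - 9 \left(V V - 13\right) = - 9 \left(V^{2} - 13\right) = - 9 \left(-13 + V^{2}\right) = 117 - 9 V^{2}$)
$A = 81$ ($A = 117 - 9 \cdot 2^{2} = 117 - 36 = 81$)
$X{\left(v,E \right)} = 81 - v$
$24962 + X{\left(\left(-1\right) \left(-161\right),36 \right)} = 24962 + \left(81 - \left(-1\right) \left(-161\right)\right) = 24962 + \left(81 - 161\right) = 24962 - 80 = 24882$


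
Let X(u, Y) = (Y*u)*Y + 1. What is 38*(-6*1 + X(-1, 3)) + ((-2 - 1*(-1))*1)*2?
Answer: -534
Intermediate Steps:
X(u, Y) = 1 + u*Y² (X(u, Y) = u*Y² + 1 = 1 + u*Y²)
38*(-6*1 + X(-1, 3)) + ((-2 - 1*(-1))*1)*2 = 38*(-6*1 + (1 - 1*3²)) + ((-2 - 1*(-1))*1)*2 = 38*(-6 + (1 - 1*9)) + ((-2 + 1)*1)*2 = 38*(-6 + (1 - 9)) - 1*1*2 = 38*(-6 - 8) - 1*2 = 38*(-14) - 2 = -532 - 2 = -534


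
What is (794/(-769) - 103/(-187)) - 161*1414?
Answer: -32737397433/143803 ≈ -2.2765e+5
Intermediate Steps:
(794/(-769) - 103/(-187)) - 161*1414 = (794*(-1/769) - 103*(-1/187)) - 227654 = (-794/769 + 103/187) - 227654 = -69271/143803 - 227654 = -32737397433/143803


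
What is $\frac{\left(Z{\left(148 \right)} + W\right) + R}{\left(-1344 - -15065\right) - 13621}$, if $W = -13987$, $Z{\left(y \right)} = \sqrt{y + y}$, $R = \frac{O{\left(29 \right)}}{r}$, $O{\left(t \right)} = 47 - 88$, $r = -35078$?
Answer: $- \frac{98127189}{701560} + \frac{\sqrt{74}}{50} \approx -139.7$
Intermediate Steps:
$O{\left(t \right)} = -41$
$R = \frac{41}{35078}$ ($R = - \frac{41}{-35078} = \left(-41\right) \left(- \frac{1}{35078}\right) = \frac{41}{35078} \approx 0.0011688$)
$Z{\left(y \right)} = \sqrt{2} \sqrt{y}$ ($Z{\left(y \right)} = \sqrt{2 y} = \sqrt{2} \sqrt{y}$)
$\frac{\left(Z{\left(148 \right)} + W\right) + R}{\left(-1344 - -15065\right) - 13621} = \frac{\left(\sqrt{2} \sqrt{148} - 13987\right) + \frac{41}{35078}}{\left(-1344 - -15065\right) - 13621} = \frac{\left(\sqrt{2} \cdot 2 \sqrt{37} - 13987\right) + \frac{41}{35078}}{\left(-1344 + 15065\right) - 13621} = \frac{\left(2 \sqrt{74} - 13987\right) + \frac{41}{35078}}{13721 - 13621} = \frac{\left(-13987 + 2 \sqrt{74}\right) + \frac{41}{35078}}{100} = \left(- \frac{490635945}{35078} + 2 \sqrt{74}\right) \frac{1}{100} = - \frac{98127189}{701560} + \frac{\sqrt{74}}{50}$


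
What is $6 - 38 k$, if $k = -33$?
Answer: $1260$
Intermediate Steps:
$6 - 38 k = 6 - -1254 = 6 + 1254 = 1260$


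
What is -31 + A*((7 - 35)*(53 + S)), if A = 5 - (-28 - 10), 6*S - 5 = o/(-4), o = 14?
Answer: -64144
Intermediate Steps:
S = ¼ (S = ⅚ + (14/(-4))/6 = ⅚ + (14*(-¼))/6 = ⅚ + (⅙)*(-7/2) = ⅚ - 7/12 = ¼ ≈ 0.25000)
A = 43 (A = 5 - 1*(-38) = 5 + 38 = 43)
-31 + A*((7 - 35)*(53 + S)) = -31 + 43*((7 - 35)*(53 + ¼)) = -31 + 43*(-28*213/4) = -31 + 43*(-1491) = -31 - 64113 = -64144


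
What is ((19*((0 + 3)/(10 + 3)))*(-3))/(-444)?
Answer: 57/1924 ≈ 0.029626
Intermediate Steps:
((19*((0 + 3)/(10 + 3)))*(-3))/(-444) = ((19*(3/13))*(-3))*(-1/444) = ((57/13)*(-3))*(-1/444) = -171/13*(-1/444) = 57/1924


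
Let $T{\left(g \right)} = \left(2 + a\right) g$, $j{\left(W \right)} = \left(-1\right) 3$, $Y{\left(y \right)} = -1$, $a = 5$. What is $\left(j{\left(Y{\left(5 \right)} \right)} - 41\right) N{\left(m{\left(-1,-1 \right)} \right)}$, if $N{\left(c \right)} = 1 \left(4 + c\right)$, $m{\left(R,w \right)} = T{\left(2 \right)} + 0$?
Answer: $-792$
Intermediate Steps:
$j{\left(W \right)} = -3$
$T{\left(g \right)} = 7 g$ ($T{\left(g \right)} = \left(2 + 5\right) g = 7 g$)
$m{\left(R,w \right)} = 14$ ($m{\left(R,w \right)} = 7 \cdot 2 + 0 = 14 + 0 = 14$)
$N{\left(c \right)} = 4 + c$
$\left(j{\left(Y{\left(5 \right)} \right)} - 41\right) N{\left(m{\left(-1,-1 \right)} \right)} = \left(-3 - 41\right) \left(4 + 14\right) = \left(-44\right) 18 = -792$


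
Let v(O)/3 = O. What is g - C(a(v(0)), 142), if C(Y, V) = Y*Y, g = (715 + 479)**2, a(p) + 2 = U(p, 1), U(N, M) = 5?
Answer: 1425627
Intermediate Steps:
v(O) = 3*O
a(p) = 3 (a(p) = -2 + 5 = 3)
g = 1425636 (g = 1194**2 = 1425636)
C(Y, V) = Y**2
g - C(a(v(0)), 142) = 1425636 - 1*3**2 = 1425636 - 1*9 = 1425636 - 9 = 1425627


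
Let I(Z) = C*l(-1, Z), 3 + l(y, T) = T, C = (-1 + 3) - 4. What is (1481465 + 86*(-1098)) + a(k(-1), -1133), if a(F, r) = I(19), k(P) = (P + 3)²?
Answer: 1387005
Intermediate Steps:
C = -2 (C = 2 - 4 = -2)
l(y, T) = -3 + T
k(P) = (3 + P)²
I(Z) = 6 - 2*Z (I(Z) = -2*(-3 + Z) = 6 - 2*Z)
a(F, r) = -32 (a(F, r) = 6 - 2*19 = 6 - 38 = -32)
(1481465 + 86*(-1098)) + a(k(-1), -1133) = (1481465 + 86*(-1098)) - 32 = (1481465 - 94428) - 32 = 1387037 - 32 = 1387005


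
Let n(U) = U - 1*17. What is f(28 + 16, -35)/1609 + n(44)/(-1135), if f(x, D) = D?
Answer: -83168/1826215 ≈ -0.045541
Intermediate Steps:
n(U) = -17 + U (n(U) = U - 17 = -17 + U)
f(28 + 16, -35)/1609 + n(44)/(-1135) = -35/1609 + (-17 + 44)/(-1135) = -35*1/1609 + 27*(-1/1135) = -35/1609 - 27/1135 = -83168/1826215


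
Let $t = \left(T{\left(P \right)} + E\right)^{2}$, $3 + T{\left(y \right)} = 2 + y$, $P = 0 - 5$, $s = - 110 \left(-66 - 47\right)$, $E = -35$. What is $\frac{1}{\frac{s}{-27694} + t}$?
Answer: $\frac{13847}{23270592} \approx 0.00059504$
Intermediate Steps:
$s = 12430$ ($s = \left(-110\right) \left(-113\right) = 12430$)
$P = -5$
$T{\left(y \right)} = -1 + y$ ($T{\left(y \right)} = -3 + \left(2 + y\right) = -1 + y$)
$t = 1681$ ($t = \left(\left(-1 - 5\right) - 35\right)^{2} = \left(-6 - 35\right)^{2} = \left(-41\right)^{2} = 1681$)
$\frac{1}{\frac{s}{-27694} + t} = \frac{1}{\frac{12430}{-27694} + 1681} = \frac{1}{12430 \left(- \frac{1}{27694}\right) + 1681} = \frac{1}{- \frac{6215}{13847} + 1681} = \frac{1}{\frac{23270592}{13847}} = \frac{13847}{23270592}$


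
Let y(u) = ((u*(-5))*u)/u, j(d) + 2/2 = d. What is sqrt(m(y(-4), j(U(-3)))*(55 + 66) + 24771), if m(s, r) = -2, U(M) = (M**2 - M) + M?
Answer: sqrt(24529) ≈ 156.62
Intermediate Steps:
U(M) = M**2
j(d) = -1 + d
y(u) = -5*u (y(u) = ((-5*u)*u)/u = (-5*u**2)/u = -5*u)
sqrt(m(y(-4), j(U(-3)))*(55 + 66) + 24771) = sqrt(-2*(55 + 66) + 24771) = sqrt(-2*121 + 24771) = sqrt(-242 + 24771) = sqrt(24529)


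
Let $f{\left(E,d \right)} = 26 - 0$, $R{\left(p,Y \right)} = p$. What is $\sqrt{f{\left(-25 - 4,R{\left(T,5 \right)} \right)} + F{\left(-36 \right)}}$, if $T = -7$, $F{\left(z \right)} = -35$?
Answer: $3 i \approx 3.0 i$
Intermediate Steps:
$f{\left(E,d \right)} = 26$ ($f{\left(E,d \right)} = 26 + 0 = 26$)
$\sqrt{f{\left(-25 - 4,R{\left(T,5 \right)} \right)} + F{\left(-36 \right)}} = \sqrt{26 - 35} = \sqrt{-9} = 3 i$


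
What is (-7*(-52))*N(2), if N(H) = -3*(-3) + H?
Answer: 4004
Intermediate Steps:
N(H) = 9 + H
(-7*(-52))*N(2) = (-7*(-52))*(9 + 2) = 364*11 = 4004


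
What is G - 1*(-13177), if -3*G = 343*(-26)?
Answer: 48449/3 ≈ 16150.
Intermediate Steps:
G = 8918/3 (G = -343*(-26)/3 = -1/3*(-8918) = 8918/3 ≈ 2972.7)
G - 1*(-13177) = 8918/3 - 1*(-13177) = 8918/3 + 13177 = 48449/3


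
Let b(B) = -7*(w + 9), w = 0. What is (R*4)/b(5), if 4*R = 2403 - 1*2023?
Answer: -380/63 ≈ -6.0317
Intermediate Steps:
R = 95 (R = (2403 - 1*2023)/4 = (2403 - 2023)/4 = (¼)*380 = 95)
b(B) = -63 (b(B) = -7*(0 + 9) = -7*9 = -63)
(R*4)/b(5) = (95*4)/(-63) = 380*(-1/63) = -380/63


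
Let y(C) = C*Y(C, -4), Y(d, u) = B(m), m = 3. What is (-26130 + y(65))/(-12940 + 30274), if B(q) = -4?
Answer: -13195/8667 ≈ -1.5224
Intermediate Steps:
Y(d, u) = -4
y(C) = -4*C (y(C) = C*(-4) = -4*C)
(-26130 + y(65))/(-12940 + 30274) = (-26130 - 4*65)/(-12940 + 30274) = (-26130 - 260)/17334 = -26390*1/17334 = -13195/8667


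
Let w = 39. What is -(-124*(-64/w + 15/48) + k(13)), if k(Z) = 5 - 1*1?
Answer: -26323/156 ≈ -168.74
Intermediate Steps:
k(Z) = 4 (k(Z) = 5 - 1 = 4)
-(-124*(-64/w + 15/48) + k(13)) = -(-124*(-64/39 + 15/48) + 4) = -(-124*(-64*1/39 + 15*(1/48)) + 4) = -(-124*(-64/39 + 5/16) + 4) = -(-124*(-829/624) + 4) = -(25699/156 + 4) = -1*26323/156 = -26323/156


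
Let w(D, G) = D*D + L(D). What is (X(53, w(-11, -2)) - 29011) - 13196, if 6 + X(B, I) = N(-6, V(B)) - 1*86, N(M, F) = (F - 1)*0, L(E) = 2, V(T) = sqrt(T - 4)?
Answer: -42299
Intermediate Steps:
V(T) = sqrt(-4 + T)
N(M, F) = 0 (N(M, F) = (-1 + F)*0 = 0)
w(D, G) = 2 + D**2 (w(D, G) = D*D + 2 = D**2 + 2 = 2 + D**2)
X(B, I) = -92 (X(B, I) = -6 + (0 - 1*86) = -6 + (0 - 86) = -6 - 86 = -92)
(X(53, w(-11, -2)) - 29011) - 13196 = (-92 - 29011) - 13196 = -29103 - 13196 = -42299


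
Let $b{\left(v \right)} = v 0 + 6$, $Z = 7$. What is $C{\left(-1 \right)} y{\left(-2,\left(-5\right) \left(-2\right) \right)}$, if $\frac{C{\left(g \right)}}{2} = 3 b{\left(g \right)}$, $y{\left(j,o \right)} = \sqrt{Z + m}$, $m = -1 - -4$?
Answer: $36 \sqrt{10} \approx 113.84$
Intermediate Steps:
$m = 3$ ($m = -1 + 4 = 3$)
$y{\left(j,o \right)} = \sqrt{10}$ ($y{\left(j,o \right)} = \sqrt{7 + 3} = \sqrt{10}$)
$b{\left(v \right)} = 6$ ($b{\left(v \right)} = 0 + 6 = 6$)
$C{\left(g \right)} = 36$ ($C{\left(g \right)} = 2 \cdot 3 \cdot 6 = 2 \cdot 18 = 36$)
$C{\left(-1 \right)} y{\left(-2,\left(-5\right) \left(-2\right) \right)} = 36 \sqrt{10}$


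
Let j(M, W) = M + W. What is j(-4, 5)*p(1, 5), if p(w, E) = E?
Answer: 5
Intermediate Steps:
j(-4, 5)*p(1, 5) = (-4 + 5)*5 = 1*5 = 5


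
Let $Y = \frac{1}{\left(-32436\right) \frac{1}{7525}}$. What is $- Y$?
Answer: $\frac{7525}{32436} \approx 0.232$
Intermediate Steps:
$Y = - \frac{7525}{32436}$ ($Y = \frac{1}{\left(-32436\right) \frac{1}{7525}} = \frac{1}{- \frac{32436}{7525}} = - \frac{7525}{32436} \approx -0.232$)
$- Y = \left(-1\right) \left(- \frac{7525}{32436}\right) = \frac{7525}{32436}$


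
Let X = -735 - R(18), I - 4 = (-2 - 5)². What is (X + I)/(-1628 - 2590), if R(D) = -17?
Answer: 35/222 ≈ 0.15766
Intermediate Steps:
I = 53 (I = 4 + (-2 - 5)² = 4 + (-7)² = 4 + 49 = 53)
X = -718 (X = -735 - 1*(-17) = -735 + 17 = -718)
(X + I)/(-1628 - 2590) = (-718 + 53)/(-1628 - 2590) = -665/(-4218) = -665*(-1/4218) = 35/222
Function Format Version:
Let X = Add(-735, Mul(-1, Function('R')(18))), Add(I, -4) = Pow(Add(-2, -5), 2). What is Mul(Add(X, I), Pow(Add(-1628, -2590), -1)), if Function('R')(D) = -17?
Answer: Rational(35, 222) ≈ 0.15766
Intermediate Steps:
I = 53 (I = Add(4, Pow(Add(-2, -5), 2)) = Add(4, Pow(-7, 2)) = Add(4, 49) = 53)
X = -718 (X = Add(-735, Mul(-1, -17)) = Add(-735, 17) = -718)
Mul(Add(X, I), Pow(Add(-1628, -2590), -1)) = Mul(Add(-718, 53), Pow(Add(-1628, -2590), -1)) = Mul(-665, Pow(-4218, -1)) = Mul(-665, Rational(-1, 4218)) = Rational(35, 222)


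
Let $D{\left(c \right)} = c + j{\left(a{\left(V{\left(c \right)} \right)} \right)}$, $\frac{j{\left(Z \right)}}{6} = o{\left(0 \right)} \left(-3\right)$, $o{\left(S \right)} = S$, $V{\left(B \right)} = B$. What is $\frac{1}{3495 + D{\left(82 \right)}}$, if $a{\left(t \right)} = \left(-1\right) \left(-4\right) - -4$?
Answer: $\frac{1}{3577} \approx 0.00027956$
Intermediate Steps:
$a{\left(t \right)} = 8$ ($a{\left(t \right)} = 4 + 4 = 8$)
$j{\left(Z \right)} = 0$ ($j{\left(Z \right)} = 6 \cdot 0 \left(-3\right) = 6 \cdot 0 = 0$)
$D{\left(c \right)} = c$ ($D{\left(c \right)} = c + 0 = c$)
$\frac{1}{3495 + D{\left(82 \right)}} = \frac{1}{3495 + 82} = \frac{1}{3577}$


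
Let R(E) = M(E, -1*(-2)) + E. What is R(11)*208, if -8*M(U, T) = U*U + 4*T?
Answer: -1066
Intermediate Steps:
M(U, T) = -T/2 - U²/8 (M(U, T) = -(U*U + 4*T)/8 = -(U² + 4*T)/8 = -T/2 - U²/8)
R(E) = -1 + E - E²/8 (R(E) = (-(-1)*(-2)/2 - E²/8) + E = (-½*2 - E²/8) + E = (-1 - E²/8) + E = -1 + E - E²/8)
R(11)*208 = (-1 + 11 - ⅛*11²)*208 = (-1 + 11 - ⅛*121)*208 = (-1 + 11 - 121/8)*208 = -41/8*208 = -1066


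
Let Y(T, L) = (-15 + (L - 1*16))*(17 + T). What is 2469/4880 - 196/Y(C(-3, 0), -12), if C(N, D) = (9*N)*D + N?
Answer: 174487/209840 ≈ 0.83152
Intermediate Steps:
C(N, D) = N + 9*D*N (C(N, D) = 9*D*N + N = N + 9*D*N)
Y(T, L) = (-31 + L)*(17 + T) (Y(T, L) = (-15 + (L - 16))*(17 + T) = (-15 + (-16 + L))*(17 + T) = (-31 + L)*(17 + T))
2469/4880 - 196/Y(C(-3, 0), -12) = 2469/4880 - 196/(-527 - (-93)*(1 + 9*0) + 17*(-12) - (-36)*(1 + 9*0)) = 2469*(1/4880) - 196/(-527 - (-93)*(1 + 0) - 204 - (-36)*(1 + 0)) = 2469/4880 - 196/(-527 - (-93) - 204 - (-36)) = 2469/4880 - 196/(-527 - 31*(-3) - 204 - 12*(-3)) = 2469/4880 - 196/(-527 + 93 - 204 + 36) = 2469/4880 - 196/(-602) = 2469/4880 - 196*(-1/602) = 2469/4880 + 14/43 = 174487/209840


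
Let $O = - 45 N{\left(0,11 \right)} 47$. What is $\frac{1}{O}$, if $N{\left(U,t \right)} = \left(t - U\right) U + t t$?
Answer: $- \frac{1}{255915} \approx -3.9075 \cdot 10^{-6}$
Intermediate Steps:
$N{\left(U,t \right)} = t^{2} + U \left(t - U\right)$ ($N{\left(U,t \right)} = U \left(t - U\right) + t^{2} = t^{2} + U \left(t - U\right)$)
$O = -255915$ ($O = - 45 \left(11^{2} - 0^{2} + 0 \cdot 11\right) 47 = - 45 \left(121 - 0 + 0\right) 47 = - 45 \left(121 + 0 + 0\right) 47 = \left(-45\right) 121 \cdot 47 = \left(-5445\right) 47 = -255915$)
$\frac{1}{O} = \frac{1}{-255915} = - \frac{1}{255915}$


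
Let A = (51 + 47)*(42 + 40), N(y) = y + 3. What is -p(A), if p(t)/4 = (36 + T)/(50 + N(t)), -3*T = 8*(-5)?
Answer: -592/24267 ≈ -0.024395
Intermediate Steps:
T = 40/3 (T = -8*(-5)/3 = -⅓*(-40) = 40/3 ≈ 13.333)
N(y) = 3 + y
A = 8036 (A = 98*82 = 8036)
p(t) = 592/(3*(53 + t)) (p(t) = 4*((36 + 40/3)/(50 + (3 + t))) = 4*(148/(3*(53 + t))) = 592/(3*(53 + t)))
-p(A) = -592/(3*(53 + 8036)) = -592/(3*8089) = -1*592/24267 = -592/24267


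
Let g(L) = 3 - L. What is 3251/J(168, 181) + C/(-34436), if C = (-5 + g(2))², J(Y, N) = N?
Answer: 27987135/1558229 ≈ 17.961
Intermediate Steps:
C = 16 (C = (-5 + (3 - 1*2))² = (-5 + (3 - 2))² = (-5 + 1)² = (-4)² = 16)
3251/J(168, 181) + C/(-34436) = 3251/181 + 16/(-34436) = 3251*(1/181) + 16*(-1/34436) = 3251/181 - 4/8609 = 27987135/1558229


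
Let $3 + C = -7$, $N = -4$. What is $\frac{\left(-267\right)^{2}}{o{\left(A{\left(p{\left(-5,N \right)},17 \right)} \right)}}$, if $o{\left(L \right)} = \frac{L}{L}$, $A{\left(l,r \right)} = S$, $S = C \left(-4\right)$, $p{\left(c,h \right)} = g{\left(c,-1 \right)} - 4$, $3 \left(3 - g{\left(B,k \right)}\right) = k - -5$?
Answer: $71289$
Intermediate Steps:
$C = -10$ ($C = -3 - 7 = -10$)
$g{\left(B,k \right)} = \frac{4}{3} - \frac{k}{3}$ ($g{\left(B,k \right)} = 3 - \frac{k - -5}{3} = 3 - \frac{k + 5}{3} = 3 - \frac{5 + k}{3} = 3 - \left(\frac{5}{3} + \frac{k}{3}\right) = \frac{4}{3} - \frac{k}{3}$)
$p{\left(c,h \right)} = - \frac{7}{3}$ ($p{\left(c,h \right)} = \left(\frac{4}{3} - - \frac{1}{3}\right) - 4 = \left(\frac{4}{3} + \frac{1}{3}\right) - 4 = \frac{5}{3} - 4 = - \frac{7}{3}$)
$S = 40$ ($S = \left(-10\right) \left(-4\right) = 40$)
$A{\left(l,r \right)} = 40$
$o{\left(L \right)} = 1$
$\frac{\left(-267\right)^{2}}{o{\left(A{\left(p{\left(-5,N \right)},17 \right)} \right)}} = \frac{\left(-267\right)^{2}}{1} = 71289 \cdot 1 = 71289$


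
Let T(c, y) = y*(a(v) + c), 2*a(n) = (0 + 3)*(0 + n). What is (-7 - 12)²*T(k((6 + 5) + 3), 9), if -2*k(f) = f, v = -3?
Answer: -74727/2 ≈ -37364.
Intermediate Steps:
a(n) = 3*n/2 (a(n) = ((0 + 3)*(0 + n))/2 = (3*n)/2 = 3*n/2)
k(f) = -f/2
T(c, y) = y*(-9/2 + c) (T(c, y) = y*((3/2)*(-3) + c) = y*(-9/2 + c))
(-7 - 12)²*T(k((6 + 5) + 3), 9) = (-7 - 12)²*((½)*9*(-9 + 2*(-((6 + 5) + 3)/2))) = (-19)²*((½)*9*(-9 + 2*(-(11 + 3)/2))) = 361*((½)*9*(-9 + 2*(-½*14))) = 361*((½)*9*(-9 + 2*(-7))) = 361*((½)*9*(-9 - 14)) = 361*((½)*9*(-23)) = 361*(-207/2) = -74727/2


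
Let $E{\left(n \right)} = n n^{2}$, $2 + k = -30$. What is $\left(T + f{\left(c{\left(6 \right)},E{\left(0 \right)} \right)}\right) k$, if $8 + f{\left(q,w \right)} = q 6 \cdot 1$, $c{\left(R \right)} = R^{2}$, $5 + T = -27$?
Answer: $-5632$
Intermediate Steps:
$T = -32$ ($T = -5 - 27 = -32$)
$k = -32$ ($k = -2 - 30 = -32$)
$E{\left(n \right)} = n^{3}$
$f{\left(q,w \right)} = -8 + 6 q$ ($f{\left(q,w \right)} = -8 + q 6 \cdot 1 = -8 + q 6 = -8 + 6 q$)
$\left(T + f{\left(c{\left(6 \right)},E{\left(0 \right)} \right)}\right) k = \left(-32 - \left(8 - 6 \cdot 6^{2}\right)\right) \left(-32\right) = \left(-32 + \left(-8 + 6 \cdot 36\right)\right) \left(-32\right) = \left(-32 + \left(-8 + 216\right)\right) \left(-32\right) = \left(-32 + 208\right) \left(-32\right) = 176 \left(-32\right) = -5632$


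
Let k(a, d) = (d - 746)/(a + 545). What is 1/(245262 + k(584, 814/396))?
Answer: 20322/4984200973 ≈ 4.0773e-6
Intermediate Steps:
k(a, d) = (-746 + d)/(545 + a)
1/(245262 + k(584, 814/396)) = 1/(245262 + (-746 + 814/396)/(545 + 584)) = 1/(245262 + (-746 + 814*(1/396))/1129) = 1/(245262 + (-746 + 37/18)/1129) = 1/(245262 + (1/1129)*(-13391/18)) = 1/(245262 - 13391/20322) = 1/(4984200973/20322) = 20322/4984200973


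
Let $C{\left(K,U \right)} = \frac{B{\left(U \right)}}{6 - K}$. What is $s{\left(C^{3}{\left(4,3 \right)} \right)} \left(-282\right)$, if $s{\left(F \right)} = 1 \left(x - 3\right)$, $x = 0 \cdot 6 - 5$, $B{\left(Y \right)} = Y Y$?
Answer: $2256$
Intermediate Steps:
$B{\left(Y \right)} = Y^{2}$
$x = -5$ ($x = 0 - 5 = -5$)
$C{\left(K,U \right)} = \frac{U^{2}}{6 - K}$
$s{\left(F \right)} = -8$ ($s{\left(F \right)} = 1 \left(-5 - 3\right) = 1 \left(-8\right) = -8$)
$s{\left(C^{3}{\left(4,3 \right)} \right)} \left(-282\right) = \left(-8\right) \left(-282\right) = 2256$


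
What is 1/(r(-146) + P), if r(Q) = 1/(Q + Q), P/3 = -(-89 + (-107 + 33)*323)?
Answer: 292/21016115 ≈ 1.3894e-5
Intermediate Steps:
P = 71973 (P = 3*(-(-89 + (-107 + 33)*323)) = 3*(-(-89 - 74*323)) = 3*(-(-89 - 23902)) = 3*(-1*(-23991)) = 3*23991 = 71973)
r(Q) = 1/(2*Q)
1/(r(-146) + P) = 1/((½)/(-146) + 71973) = 1/((½)*(-1/146) + 71973) = 1/(-1/292 + 71973) = 1/(21016115/292) = 292/21016115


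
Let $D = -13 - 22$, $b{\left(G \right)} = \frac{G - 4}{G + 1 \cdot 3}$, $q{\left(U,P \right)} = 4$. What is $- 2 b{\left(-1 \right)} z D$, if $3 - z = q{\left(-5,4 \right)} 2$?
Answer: $875$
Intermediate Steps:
$b{\left(G \right)} = \frac{-4 + G}{3 + G}$ ($b{\left(G \right)} = \frac{-4 + G}{G + 3} = \frac{-4 + G}{3 + G}$)
$z = -5$ ($z = 3 - 4 \cdot 2 = 3 - 8 = -5$)
$D = -35$
$- 2 b{\left(-1 \right)} z D = - 2 \frac{-4 - 1}{3 - 1} \left(-5\right) \left(-35\right) = - 2 \cdot \frac{1}{2} \left(-5\right) \left(-5\right) \left(-35\right) = \left(-2\right) \left(- \frac{5}{2}\right) \left(-5\right) \left(-35\right) = 5 \left(-5\right) \left(-35\right) = \left(-25\right) \left(-35\right) = 875$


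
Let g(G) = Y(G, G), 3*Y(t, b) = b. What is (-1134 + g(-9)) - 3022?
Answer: -4159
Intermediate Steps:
Y(t, b) = b/3
g(G) = G/3
(-1134 + g(-9)) - 3022 = (-1134 + (1/3)*(-9)) - 3022 = (-1134 - 3) - 3022 = -1137 - 3022 = -4159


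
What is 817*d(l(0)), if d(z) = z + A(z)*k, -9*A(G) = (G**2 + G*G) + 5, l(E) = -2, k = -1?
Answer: -4085/9 ≈ -453.89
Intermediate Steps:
A(G) = -5/9 - 2*G**2/9 (A(G) = -((G**2 + G*G) + 5)/9 = -((G**2 + G**2) + 5)/9 = -(2*G**2 + 5)/9 = -(5 + 2*G**2)/9 = -5/9 - 2*G**2/9)
d(z) = 5/9 + z + 2*z**2/9 (d(z) = z + (-5/9 - 2*z**2/9)*(-1) = z + (5/9 + 2*z**2/9) = 5/9 + z + 2*z**2/9)
817*d(l(0)) = 817*(5/9 - 2 + (2/9)*(-2)**2) = 817*(5/9 - 2 + (2/9)*4) = 817*(5/9 - 2 + 8/9) = 817*(-5/9) = -4085/9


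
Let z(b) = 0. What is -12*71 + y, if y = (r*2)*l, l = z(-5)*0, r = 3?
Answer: -852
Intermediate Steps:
l = 0 (l = 0*0 = 0)
y = 0 (y = (3*2)*0 = 6*0 = 0)
-12*71 + y = -12*71 + 0 = -852 + 0 = -852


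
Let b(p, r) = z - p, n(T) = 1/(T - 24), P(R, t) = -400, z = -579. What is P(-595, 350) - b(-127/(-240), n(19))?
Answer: 43087/240 ≈ 179.53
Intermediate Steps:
n(T) = 1/(-24 + T)
b(p, r) = -579 - p
P(-595, 350) - b(-127/(-240), n(19)) = -400 - (-579 - (-127)/(-240)) = -400 - (-579 - (-127)*(-1)/240) = -400 - (-579 - 1*127/240) = -400 - (-579 - 127/240) = -400 - 1*(-139087/240) = -400 + 139087/240 = 43087/240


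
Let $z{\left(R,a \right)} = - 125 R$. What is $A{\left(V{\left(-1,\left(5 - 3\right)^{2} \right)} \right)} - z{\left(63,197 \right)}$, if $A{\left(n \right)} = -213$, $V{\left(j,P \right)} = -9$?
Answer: $7662$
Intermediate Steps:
$A{\left(V{\left(-1,\left(5 - 3\right)^{2} \right)} \right)} - z{\left(63,197 \right)} = -213 - \left(-125\right) 63 = -213 - -7875 = -213 + 7875 = 7662$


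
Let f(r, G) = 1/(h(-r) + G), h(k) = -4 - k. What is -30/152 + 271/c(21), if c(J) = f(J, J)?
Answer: 782633/76 ≈ 10298.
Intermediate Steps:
f(r, G) = 1/(-4 + G + r) (f(r, G) = 1/((-4 - (-1)*r) + G) = 1/((-4 + r) + G) = 1/(-4 + G + r))
c(J) = 1/(-4 + 2*J) (c(J) = 1/(-4 + J + J) = 1/(-4 + 2*J))
-30/152 + 271/c(21) = -30/152 + 271/((1/(2*(-2 + 21)))) = -30*1/152 + 271/(((½)/19)) = -15/76 + 271/(((½)*(1/19))) = -15/76 + 271/(1/38) = -15/76 + 271*38 = -15/76 + 10298 = 782633/76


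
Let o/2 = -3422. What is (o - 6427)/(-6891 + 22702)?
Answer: -13271/15811 ≈ -0.83935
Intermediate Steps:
o = -6844 (o = 2*(-3422) = -6844)
(o - 6427)/(-6891 + 22702) = (-6844 - 6427)/(-6891 + 22702) = -13271/15811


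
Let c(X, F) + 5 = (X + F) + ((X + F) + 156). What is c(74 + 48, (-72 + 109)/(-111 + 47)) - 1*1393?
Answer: -31973/32 ≈ -999.16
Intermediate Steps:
c(X, F) = 151 + 2*F + 2*X (c(X, F) = -5 + ((X + F) + ((X + F) + 156)) = -5 + ((F + X) + ((F + X) + 156)) = -5 + ((F + X) + (156 + F + X)) = -5 + (156 + 2*F + 2*X) = 151 + 2*F + 2*X)
c(74 + 48, (-72 + 109)/(-111 + 47)) - 1*1393 = (151 + 2*((-72 + 109)/(-111 + 47)) + 2*(74 + 48)) - 1*1393 = (151 + 2*(37/(-64)) + 2*122) - 1393 = (151 + 2*(37*(-1/64)) + 244) - 1393 = (151 + 2*(-37/64) + 244) - 1393 = (151 - 37/32 + 244) - 1393 = 12603/32 - 1393 = -31973/32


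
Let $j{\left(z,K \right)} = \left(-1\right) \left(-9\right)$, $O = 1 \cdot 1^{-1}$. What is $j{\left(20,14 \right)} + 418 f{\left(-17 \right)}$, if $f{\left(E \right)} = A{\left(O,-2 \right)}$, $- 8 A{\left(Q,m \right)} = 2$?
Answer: $- \frac{191}{2} \approx -95.5$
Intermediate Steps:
$O = 1$ ($O = 1 \cdot 1 = 1$)
$j{\left(z,K \right)} = 9$
$A{\left(Q,m \right)} = - \frac{1}{4}$ ($A{\left(Q,m \right)} = \left(- \frac{1}{8}\right) 2 = - \frac{1}{4}$)
$f{\left(E \right)} = - \frac{1}{4}$
$j{\left(20,14 \right)} + 418 f{\left(-17 \right)} = 9 + 418 \left(- \frac{1}{4}\right) = 9 - \frac{209}{2} = - \frac{191}{2}$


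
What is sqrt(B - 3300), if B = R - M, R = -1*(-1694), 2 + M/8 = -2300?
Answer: 41*sqrt(10) ≈ 129.65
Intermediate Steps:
M = -18416 (M = -16 + 8*(-2300) = -16 - 18400 = -18416)
R = 1694
B = 20110 (B = 1694 - 1*(-18416) = 1694 + 18416 = 20110)
sqrt(B - 3300) = sqrt(20110 - 3300) = sqrt(16810) = 41*sqrt(10)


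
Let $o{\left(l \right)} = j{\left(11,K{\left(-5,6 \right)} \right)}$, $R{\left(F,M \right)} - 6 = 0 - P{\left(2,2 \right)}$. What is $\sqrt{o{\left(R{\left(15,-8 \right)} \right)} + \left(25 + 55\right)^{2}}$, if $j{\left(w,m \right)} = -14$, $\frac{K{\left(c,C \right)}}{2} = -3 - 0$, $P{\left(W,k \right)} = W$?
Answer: $\sqrt{6386} \approx 79.912$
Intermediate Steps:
$K{\left(c,C \right)} = -6$ ($K{\left(c,C \right)} = 2 \left(-3 - 0\right) = 2 \left(-3 + 0\right) = 2 \left(-3\right) = -6$)
$R{\left(F,M \right)} = 4$ ($R{\left(F,M \right)} = 6 + \left(0 - 2\right) = 6 - 2 = 4$)
$o{\left(l \right)} = -14$
$\sqrt{o{\left(R{\left(15,-8 \right)} \right)} + \left(25 + 55\right)^{2}} = \sqrt{-14 + \left(25 + 55\right)^{2}} = \sqrt{-14 + 80^{2}} = \sqrt{-14 + 6400} = \sqrt{6386}$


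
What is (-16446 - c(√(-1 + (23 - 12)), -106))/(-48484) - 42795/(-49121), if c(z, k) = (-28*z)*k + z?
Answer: 1441358373/1190791282 + 2969*√10/48484 ≈ 1.4041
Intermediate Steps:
c(z, k) = z - 28*k*z (c(z, k) = -28*k*z + z = z - 28*k*z)
(-16446 - c(√(-1 + (23 - 12)), -106))/(-48484) - 42795/(-49121) = (-16446 - √(-1 + (23 - 12))*(1 - 28*(-106)))/(-48484) - 42795/(-49121) = (-16446 - √(-1 + 11)*(1 + 2968))*(-1/48484) - 42795*(-1/49121) = (-16446 - √10*2969)*(-1/48484) + 42795/49121 = (-16446 - 2969*√10)*(-1/48484) + 42795/49121 = (8223/24242 + 2969*√10/48484) + 42795/49121 = 1441358373/1190791282 + 2969*√10/48484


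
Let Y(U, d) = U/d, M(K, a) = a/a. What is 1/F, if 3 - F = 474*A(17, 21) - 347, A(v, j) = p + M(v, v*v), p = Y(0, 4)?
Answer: -1/124 ≈ -0.0080645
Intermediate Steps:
M(K, a) = 1
p = 0 (p = 0/4 = 0*(¼) = 0)
A(v, j) = 1 (A(v, j) = 0 + 1 = 1)
F = -124 (F = 3 - (474*1 - 347) = 3 - (474 - 347) = 3 - 1*127 = 3 - 127 = -124)
1/F = 1/(-124) = -1/124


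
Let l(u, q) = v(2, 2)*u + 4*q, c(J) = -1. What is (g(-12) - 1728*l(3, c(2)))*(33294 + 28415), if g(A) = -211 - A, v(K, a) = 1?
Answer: 94353061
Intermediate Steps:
l(u, q) = u + 4*q (l(u, q) = 1*u + 4*q = u + 4*q)
(g(-12) - 1728*l(3, c(2)))*(33294 + 28415) = ((-211 - 1*(-12)) - 1728*(3 + 4*(-1)))*(33294 + 28415) = ((-211 + 12) - 1728*(3 - 4))*61709 = (-199 - 1728*(-1))*61709 = (-199 + 1728)*61709 = 1529*61709 = 94353061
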